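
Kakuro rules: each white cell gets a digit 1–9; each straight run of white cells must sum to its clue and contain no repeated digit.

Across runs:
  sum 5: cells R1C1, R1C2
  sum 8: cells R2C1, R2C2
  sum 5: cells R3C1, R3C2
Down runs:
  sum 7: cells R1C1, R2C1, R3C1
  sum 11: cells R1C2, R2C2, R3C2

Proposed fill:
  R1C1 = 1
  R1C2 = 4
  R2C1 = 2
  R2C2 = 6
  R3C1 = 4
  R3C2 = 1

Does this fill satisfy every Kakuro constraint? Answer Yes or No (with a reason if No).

Across: 1+4=5; 2+6=8; 4+1=5. Down: 1+2+4=7; 4+6+1=11. No digit repeats within any run.

Yes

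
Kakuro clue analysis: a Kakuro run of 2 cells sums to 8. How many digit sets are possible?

2 distinct digits from 1–9 sum between 3 and 17.
Enumerating: {1,7}, {2,6}, {3,5}.

3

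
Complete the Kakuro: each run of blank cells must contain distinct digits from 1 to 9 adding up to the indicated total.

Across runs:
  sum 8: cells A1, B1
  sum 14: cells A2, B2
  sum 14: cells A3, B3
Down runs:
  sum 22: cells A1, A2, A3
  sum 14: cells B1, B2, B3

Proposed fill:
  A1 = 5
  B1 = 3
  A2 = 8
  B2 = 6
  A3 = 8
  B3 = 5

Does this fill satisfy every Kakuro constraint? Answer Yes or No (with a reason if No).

No — the down run A1–A3 sums to 21, not 22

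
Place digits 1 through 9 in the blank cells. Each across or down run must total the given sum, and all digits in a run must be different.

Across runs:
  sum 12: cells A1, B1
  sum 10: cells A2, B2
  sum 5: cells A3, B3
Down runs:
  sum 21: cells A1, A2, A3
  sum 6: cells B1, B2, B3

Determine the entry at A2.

8

6 in 3 cells must be {1,2,3}.
The 12 across and the 6 down share only 3, so B1 = 3.
The 5 across and the 21 down share only 4, so A3 = 4.
B3 = 5 − 4 = 1 completes the 5 across.
A1 = 12 − 3 = 9 completes the 12 across.
A2 = 21 − 13 = 8 completes the 21 down.
B2 = 10 − 8 = 2 completes the 10 across.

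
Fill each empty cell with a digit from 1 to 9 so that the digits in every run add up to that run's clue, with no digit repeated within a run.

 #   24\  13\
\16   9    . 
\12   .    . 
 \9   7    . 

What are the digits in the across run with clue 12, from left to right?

16 in 2 cells must be {7,9}; 24 in 3 cells must be {7,8,9}.
R1C2 = 16 − 9 = 7 completes the 16 across.
R2C1 = 24 − 16 = 8 completes the 24 down.
R2C2 = 12 − 8 = 4 completes the 12 across.
R3C2 = 9 − 7 = 2 completes the 9 across.

8 4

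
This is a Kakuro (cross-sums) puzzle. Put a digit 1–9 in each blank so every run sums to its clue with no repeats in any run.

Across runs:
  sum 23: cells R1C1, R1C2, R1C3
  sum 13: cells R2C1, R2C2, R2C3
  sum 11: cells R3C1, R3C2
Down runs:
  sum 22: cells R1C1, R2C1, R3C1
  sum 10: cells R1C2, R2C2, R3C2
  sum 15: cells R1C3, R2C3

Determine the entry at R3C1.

8

23 in 3 cells must be {6,8,9}.
Only 6 fits R1C2 under both its across sum 23 and down sum 10.
Given what's placed, R3C2 must be 3 to fit the 11 across and 10 down.
R2C2 = 10 − 9 = 1 completes the 10 down.
R3C1 = 11 − 3 = 8 completes the 11 across.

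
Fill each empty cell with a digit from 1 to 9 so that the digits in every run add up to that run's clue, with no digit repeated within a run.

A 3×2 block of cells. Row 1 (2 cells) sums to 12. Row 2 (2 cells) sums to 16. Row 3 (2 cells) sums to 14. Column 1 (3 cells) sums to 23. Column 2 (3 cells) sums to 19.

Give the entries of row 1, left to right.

8, 4

16 in 2 cells must be {7,9}; 23 in 3 cells must be {6,8,9}.
The 16 across and the 23 down share only 9, so (2,1) = 9.
(2,2) = 16 − 9 = 7 completes the 16 across.
Given what's placed, (1,1) must be 8 to fit the 12 across and 23 down.
(1,2) = 12 − 8 = 4 completes the 12 across.
(3,1) = 23 − 17 = 6 completes the 23 down.
(3,2) = 14 − 6 = 8 completes the 14 across.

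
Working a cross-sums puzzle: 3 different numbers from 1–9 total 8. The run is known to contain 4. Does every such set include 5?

No

The only way to make 8 from 3 distinct digits under that restriction is {1,3,4}, which does not contain 5.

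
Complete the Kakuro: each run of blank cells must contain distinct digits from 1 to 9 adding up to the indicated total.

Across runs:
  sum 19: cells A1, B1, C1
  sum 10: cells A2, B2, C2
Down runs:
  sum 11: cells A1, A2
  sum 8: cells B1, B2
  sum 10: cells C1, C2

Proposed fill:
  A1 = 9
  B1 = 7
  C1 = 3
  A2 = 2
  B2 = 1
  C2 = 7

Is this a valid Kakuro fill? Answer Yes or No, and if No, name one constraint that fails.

Yes

Across: 9+7+3=19; 2+1+7=10. Down: 9+2=11; 7+1=8; 3+7=10. No digit repeats within any run.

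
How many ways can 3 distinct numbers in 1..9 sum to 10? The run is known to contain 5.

2

3 distinct digits from 1–9 sum between 6 and 24.
Keeping only sets containing 5.
Enumerating: {1,4,5}, {2,3,5}.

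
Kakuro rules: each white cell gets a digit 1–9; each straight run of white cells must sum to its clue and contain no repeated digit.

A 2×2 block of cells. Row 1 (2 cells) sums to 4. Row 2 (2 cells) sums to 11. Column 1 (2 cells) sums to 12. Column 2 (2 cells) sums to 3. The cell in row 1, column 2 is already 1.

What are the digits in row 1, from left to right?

3, 1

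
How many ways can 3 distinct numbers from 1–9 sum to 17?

3 distinct digits from 1–9 sum between 6 and 24.

7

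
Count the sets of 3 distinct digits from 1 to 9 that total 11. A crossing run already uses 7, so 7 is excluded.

3 distinct digits from 1–9 sum between 6 and 24.
Dropping sets that contain 7.
Enumerating: {1,2,8}, {1,4,6}, {2,3,6}, {2,4,5}.

4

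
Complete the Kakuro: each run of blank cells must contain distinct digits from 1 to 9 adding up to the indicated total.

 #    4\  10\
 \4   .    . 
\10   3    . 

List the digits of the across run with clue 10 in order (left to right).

3 7

4 in 2 cells must be {1,3}.
R1C1 = 4 − 3 = 1 completes the 4 down.
R1C2 = 4 − 1 = 3 completes the 4 across.
R2C2 = 10 − 3 = 7 completes the 10 across.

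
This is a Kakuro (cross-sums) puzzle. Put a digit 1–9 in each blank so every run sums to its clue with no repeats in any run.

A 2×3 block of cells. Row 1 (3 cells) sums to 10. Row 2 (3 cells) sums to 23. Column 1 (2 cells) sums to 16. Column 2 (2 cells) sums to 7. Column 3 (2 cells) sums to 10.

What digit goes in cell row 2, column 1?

23 in 3 cells must be {6,8,9}; 16 in 2 cells must be {7,9}.
The 10 across and the 16 down share only 7, so (1,1) = 7.
(2,1) = 16 − 7 = 9 completes the 16 down.
Given what's placed, (2,2) must be 6 to fit the 23 across and 7 down.
(2,3) = 23 − 15 = 8 completes the 23 across.
(1,2) = 7 − 6 = 1 completes the 7 down.
(1,3) = 10 − 8 = 2 completes the 10 across.

9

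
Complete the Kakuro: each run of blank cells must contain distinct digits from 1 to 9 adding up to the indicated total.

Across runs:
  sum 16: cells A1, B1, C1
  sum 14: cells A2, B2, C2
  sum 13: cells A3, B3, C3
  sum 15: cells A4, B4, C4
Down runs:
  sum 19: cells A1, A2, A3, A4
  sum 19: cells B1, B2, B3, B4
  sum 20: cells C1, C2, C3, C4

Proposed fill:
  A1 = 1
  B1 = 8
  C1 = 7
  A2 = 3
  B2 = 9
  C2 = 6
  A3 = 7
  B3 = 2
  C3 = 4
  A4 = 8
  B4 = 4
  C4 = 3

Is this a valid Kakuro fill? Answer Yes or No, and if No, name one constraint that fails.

No — the across run A2–C2 sums to 18, not 14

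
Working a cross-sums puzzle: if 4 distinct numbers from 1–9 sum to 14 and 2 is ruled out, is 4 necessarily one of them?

Yes

The only way to make 14 from 4 distinct digits under that restriction is {1,3,4,6}, which contains 4.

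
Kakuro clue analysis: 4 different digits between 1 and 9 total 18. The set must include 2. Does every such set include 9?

No

Counterexample: {1,2,7,8} sums to 18 under that restriction without using 9.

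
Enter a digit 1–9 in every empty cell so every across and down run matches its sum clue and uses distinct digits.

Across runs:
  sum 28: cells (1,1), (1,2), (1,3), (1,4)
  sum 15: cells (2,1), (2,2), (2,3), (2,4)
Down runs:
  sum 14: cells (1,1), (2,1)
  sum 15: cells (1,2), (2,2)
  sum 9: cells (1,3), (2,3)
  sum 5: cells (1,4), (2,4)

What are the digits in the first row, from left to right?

Only 4 fits (1,4) under both its across sum 28 and down sum 5.
(2,4) = 5 − 4 = 1 completes the 5 down.
Nothing is forced directly, so branch on (1,1), whose candidates are 8 or 9. If (1,1) = 8: that forces (1,3) = 7, (2,1) = 6, after which (2,2) would have to be in {3,5} for the 15 across but in {6,7,8,9} for the 15 down — contradiction. So (1,1) = 9.
(2,1) = 14 − 9 = 5 completes the 14 down.
No cell is forced outright now. (2,2) can only be 6 or 7 (the digits allowed by both its 15 across and its 15 down). If (2,2) = 6: then (1,2) would have to be in {7,8} for the 28 across but in {9} for the 15 down — contradiction. So (2,2) = 7.
(1,2) = 15 − 7 = 8 completes the 15 down.
(1,3) = 28 − 21 = 7 completes the 28 across.
(2,3) = 15 − 13 = 2 completes the 15 across.

9, 8, 7, 4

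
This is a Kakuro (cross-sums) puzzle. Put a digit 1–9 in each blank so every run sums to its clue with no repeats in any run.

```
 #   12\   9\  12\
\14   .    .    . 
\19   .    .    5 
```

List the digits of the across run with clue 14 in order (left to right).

4 3 7

R1C3 = 12 − 5 = 7 completes the 12 down.
R2C1 = 8: the only remaining digit allowed by both the 19 across and the 12 down.
R2C2 = 19 − 13 = 6 completes the 19 across.
R1C1 = 12 − 8 = 4 completes the 12 down.
R1C2 = 14 − 11 = 3 completes the 14 across.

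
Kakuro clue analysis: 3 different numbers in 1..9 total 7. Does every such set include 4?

The only way to make 7 from 3 distinct digits is {1,2,4}, which contains 4.

Yes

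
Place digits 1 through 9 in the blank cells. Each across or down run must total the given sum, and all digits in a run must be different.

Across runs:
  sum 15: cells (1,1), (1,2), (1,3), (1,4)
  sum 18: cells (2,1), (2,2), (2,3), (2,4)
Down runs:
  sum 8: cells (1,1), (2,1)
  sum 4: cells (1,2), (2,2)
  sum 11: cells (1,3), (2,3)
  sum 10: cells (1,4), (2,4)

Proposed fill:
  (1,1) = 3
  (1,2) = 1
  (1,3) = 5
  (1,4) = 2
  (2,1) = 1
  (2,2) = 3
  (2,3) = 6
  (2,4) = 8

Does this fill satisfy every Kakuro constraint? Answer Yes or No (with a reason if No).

No — the down run (1,1)–(2,1) sums to 4, not 8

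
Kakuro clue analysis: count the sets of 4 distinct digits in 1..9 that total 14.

4 distinct digits from 1–9 sum between 10 and 30.
Enumerating: {1,2,3,8}, {1,2,4,7}, {1,2,5,6}, {1,3,4,6}, {2,3,4,5}.

5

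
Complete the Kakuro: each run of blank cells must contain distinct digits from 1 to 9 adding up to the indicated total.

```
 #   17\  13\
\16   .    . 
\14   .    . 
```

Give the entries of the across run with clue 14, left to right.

16 in 2 cells must be {7,9}; 17 in 2 cells must be {8,9}.
The 16 across and the 17 down share only 9, so R1C1 = 9.
R1C2 = 16 − 9 = 7 completes the 16 across.
R2C1 = 17 − 9 = 8 completes the 17 down.
R2C2 = 14 − 8 = 6 completes the 14 across.

8, 6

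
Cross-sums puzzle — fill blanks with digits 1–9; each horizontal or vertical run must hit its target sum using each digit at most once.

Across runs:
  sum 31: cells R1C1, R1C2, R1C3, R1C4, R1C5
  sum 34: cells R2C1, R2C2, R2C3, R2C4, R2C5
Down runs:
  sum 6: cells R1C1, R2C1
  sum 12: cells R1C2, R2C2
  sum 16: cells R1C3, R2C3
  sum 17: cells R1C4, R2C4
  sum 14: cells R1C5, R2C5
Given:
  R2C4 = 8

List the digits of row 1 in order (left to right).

2 5 7 9 8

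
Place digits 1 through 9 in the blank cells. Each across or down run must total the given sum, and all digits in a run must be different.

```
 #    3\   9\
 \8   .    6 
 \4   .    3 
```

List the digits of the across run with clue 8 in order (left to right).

2 6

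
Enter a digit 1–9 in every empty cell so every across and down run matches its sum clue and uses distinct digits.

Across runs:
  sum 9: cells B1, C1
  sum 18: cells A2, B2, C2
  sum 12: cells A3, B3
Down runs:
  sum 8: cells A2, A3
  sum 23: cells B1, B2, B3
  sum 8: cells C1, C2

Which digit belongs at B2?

6

23 in 3 cells must be {6,8,9}.
Nothing is forced directly, so branch on B1, whose candidates are 6 or 8. If B1 = 6: that forces C1 = 3, C2 = 5, B2 = 9, B3 = 8, after which A2 would have to be in {4} for the 18 across but in {1,2,3,5,6,7} for the 8 down — contradiction. So B1 = 8.
C1 = 9 − 8 = 1 completes the 9 across.
C2 = 8 − 1 = 7 completes the 8 down.
B3 = 9: the only remaining digit allowed by both the 12 across and the 23 down.
B2 = 23 − 17 = 6 completes the 23 down.
A3 = 12 − 9 = 3 completes the 12 across.
A2 = 18 − 13 = 5 completes the 18 across.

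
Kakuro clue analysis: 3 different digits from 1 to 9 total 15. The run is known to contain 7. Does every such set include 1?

No

Counterexample: {2,6,7} sums to 15 under that restriction without using 1.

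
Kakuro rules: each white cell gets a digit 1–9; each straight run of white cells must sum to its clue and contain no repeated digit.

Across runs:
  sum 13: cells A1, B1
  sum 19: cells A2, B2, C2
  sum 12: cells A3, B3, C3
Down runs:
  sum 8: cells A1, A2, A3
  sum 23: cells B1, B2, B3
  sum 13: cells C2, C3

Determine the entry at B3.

23 in 3 cells must be {6,8,9}.
Nothing is forced directly, so branch on A1, whose candidates are 4 or 5. If A1 = 4: that forces B1 = 9, A2 = 3, after which B2 would have to be in {7,9} for the 19 across but in {6,8} for the 23 down — contradiction. So A1 = 5.
B1 = 13 − 5 = 8 completes the 13 across.
Given what's placed, A2 must be 2 to fit the 19 across and 8 down.
B2 = 9: the only remaining digit allowed by both the 19 across and the 23 down.
C2 = 19 − 11 = 8 completes the 19 across.
A3 = 8 − 7 = 1 completes the 8 down.
B3 = 23 − 17 = 6 completes the 23 down.

6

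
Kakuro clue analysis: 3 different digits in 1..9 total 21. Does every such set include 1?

Counterexample: {4,8,9} sums to 21 without using 1.

No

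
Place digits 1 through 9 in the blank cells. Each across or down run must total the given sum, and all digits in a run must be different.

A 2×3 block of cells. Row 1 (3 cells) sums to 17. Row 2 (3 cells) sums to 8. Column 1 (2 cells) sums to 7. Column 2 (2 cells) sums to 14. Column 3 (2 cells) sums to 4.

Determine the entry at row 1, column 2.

4 in 2 cells must be {1,3}.
The 8 across and the 14 down share only 5, so (2,2) = 5.
Given what's placed, (2,3) must be 1 to fit the 8 across and 4 down.
(1,2) = 14 − 5 = 9 completes the 14 down.
(1,3) = 4 − 1 = 3 completes the 4 down.
(2,1) = 8 − 6 = 2 completes the 8 across.
(1,1) = 17 − 12 = 5 completes the 17 across.

9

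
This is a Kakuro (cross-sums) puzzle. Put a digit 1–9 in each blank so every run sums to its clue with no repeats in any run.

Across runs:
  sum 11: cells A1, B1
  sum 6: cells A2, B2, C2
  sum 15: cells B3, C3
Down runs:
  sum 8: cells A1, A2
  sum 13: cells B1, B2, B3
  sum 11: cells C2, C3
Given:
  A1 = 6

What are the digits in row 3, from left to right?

6 in 3 cells must be {1,2,3}.
B1 = 11 − 6 = 5 completes the 11 across.
A2 = 8 − 6 = 2 completes the 8 down.
B2 = 1: the only remaining digit allowed by both the 6 across and the 13 down.
C2 = 6 − 3 = 3 completes the 6 across.
B3 = 13 − 6 = 7 completes the 13 down.
C3 = 15 − 7 = 8 completes the 15 across.

7 8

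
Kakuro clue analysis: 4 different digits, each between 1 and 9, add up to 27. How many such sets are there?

3

4 distinct digits from 1–9 sum between 10 and 30.
Enumerating: {3,7,8,9}, {4,6,8,9}, {5,6,7,9}.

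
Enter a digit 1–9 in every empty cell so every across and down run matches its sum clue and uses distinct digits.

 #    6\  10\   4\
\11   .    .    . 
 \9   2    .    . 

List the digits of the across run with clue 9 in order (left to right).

2 4 3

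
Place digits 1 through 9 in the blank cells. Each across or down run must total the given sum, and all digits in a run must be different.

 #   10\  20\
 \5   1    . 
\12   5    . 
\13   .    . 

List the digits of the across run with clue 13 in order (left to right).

R1C2 = 5 − 1 = 4 completes the 5 across.
R2C2 = 12 − 5 = 7 completes the 12 across.
R3C1 = 10 − 6 = 4 completes the 10 down.
R3C2 = 13 − 4 = 9 completes the 13 across.

4, 9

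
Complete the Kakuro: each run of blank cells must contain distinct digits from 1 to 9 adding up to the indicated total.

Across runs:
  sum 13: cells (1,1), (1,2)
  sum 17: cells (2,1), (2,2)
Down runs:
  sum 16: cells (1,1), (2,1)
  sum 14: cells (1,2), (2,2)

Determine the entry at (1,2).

17 in 2 cells must be {8,9}; 16 in 2 cells must be {7,9}.
The 17 across and the 16 down share only 9, so (2,1) = 9.
(2,2) = 17 − 9 = 8 completes the 17 across.
(1,1) = 16 − 9 = 7 completes the 16 down.
(1,2) = 13 − 7 = 6 completes the 13 across.

6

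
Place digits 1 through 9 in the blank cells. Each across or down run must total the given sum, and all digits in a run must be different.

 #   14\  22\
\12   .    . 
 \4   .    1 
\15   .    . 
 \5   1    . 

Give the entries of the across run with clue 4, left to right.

3 1

4 in 2 cells must be {1,3}.
R2C1 = 4 − 1 = 3 completes the 4 across.
R4C2 = 5 − 1 = 4 completes the 5 across.
Nothing is forced directly, so branch on R1C1, whose candidates are 4 or 8. If R1C1 = 8: then R1C2 would have to be in {4} for the 12 across but in {8,9} for the 22 down — contradiction. So R1C1 = 4.
R1C2 = 12 − 4 = 8 completes the 12 across.
R3C1 = 14 − 8 = 6 completes the 14 down.
R3C2 = 15 − 6 = 9 completes the 15 across.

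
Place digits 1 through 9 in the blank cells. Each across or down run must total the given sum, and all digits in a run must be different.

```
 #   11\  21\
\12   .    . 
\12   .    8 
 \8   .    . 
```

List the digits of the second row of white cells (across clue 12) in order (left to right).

4 8

R2C1 = 12 − 8 = 4 completes the 12 across.
R1C1 = 5: the only remaining digit allowed by both the 12 across and the 11 down.
R1C2 = 12 − 5 = 7 completes the 12 across.
R3C1 = 11 − 9 = 2 completes the 11 down.
R3C2 = 8 − 2 = 6 completes the 8 across.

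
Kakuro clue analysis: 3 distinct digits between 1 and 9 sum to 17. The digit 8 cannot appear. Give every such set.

{1,7,9}; {2,6,9}; {3,5,9}; {4,6,7}

3 distinct digits from 1–9 sum between 6 and 24.
Dropping sets that contain 8.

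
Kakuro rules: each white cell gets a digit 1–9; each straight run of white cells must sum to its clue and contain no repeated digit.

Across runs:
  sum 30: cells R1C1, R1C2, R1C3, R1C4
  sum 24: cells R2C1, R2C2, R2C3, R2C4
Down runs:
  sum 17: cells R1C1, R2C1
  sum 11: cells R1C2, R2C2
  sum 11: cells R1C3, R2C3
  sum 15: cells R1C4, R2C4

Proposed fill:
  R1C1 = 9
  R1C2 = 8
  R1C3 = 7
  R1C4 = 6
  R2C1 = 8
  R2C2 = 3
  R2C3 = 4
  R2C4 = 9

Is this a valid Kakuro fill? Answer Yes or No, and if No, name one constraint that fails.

Across: 9+8+7+6=30; 8+3+4+9=24. Down: 9+8=17; 8+3=11; 7+4=11; 6+9=15. No digit repeats within any run.

Yes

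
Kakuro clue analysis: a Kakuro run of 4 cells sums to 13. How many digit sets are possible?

4 distinct digits from 1–9 sum between 10 and 30.
Enumerating: {1,2,3,7}, {1,2,4,6}, {1,3,4,5}.

3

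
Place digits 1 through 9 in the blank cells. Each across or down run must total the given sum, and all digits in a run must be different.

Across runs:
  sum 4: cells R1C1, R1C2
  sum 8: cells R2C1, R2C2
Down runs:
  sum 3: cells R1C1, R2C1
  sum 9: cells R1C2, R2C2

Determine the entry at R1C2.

4 in 2 cells must be {1,3}; 3 in 2 cells must be {1,2}.
The 4 across and the 3 down share only 1, so R1C1 = 1.
R1C2 = 4 − 1 = 3 completes the 4 across.
R2C1 = 3 − 1 = 2 completes the 3 down.
R2C2 = 8 − 2 = 6 completes the 8 across.

3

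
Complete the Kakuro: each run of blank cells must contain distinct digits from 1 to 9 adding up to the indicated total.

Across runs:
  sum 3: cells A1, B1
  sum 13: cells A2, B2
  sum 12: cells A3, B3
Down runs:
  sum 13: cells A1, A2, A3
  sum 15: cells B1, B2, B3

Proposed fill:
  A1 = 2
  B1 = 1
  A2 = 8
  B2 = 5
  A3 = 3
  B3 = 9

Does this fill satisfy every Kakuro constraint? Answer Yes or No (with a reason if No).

Yes

Across: 2+1=3; 8+5=13; 3+9=12. Down: 2+8+3=13; 1+5+9=15. No digit repeats within any run.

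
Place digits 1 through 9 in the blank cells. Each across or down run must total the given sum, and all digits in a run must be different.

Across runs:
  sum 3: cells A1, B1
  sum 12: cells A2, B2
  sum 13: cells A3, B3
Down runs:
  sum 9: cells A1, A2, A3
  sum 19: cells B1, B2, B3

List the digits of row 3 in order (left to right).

3 in 2 cells must be {1,2}.
The 3 across and the 19 down share only 2, so B1 = 2.
A1 = 3 − 2 = 1 completes the 3 across.
Nothing is forced directly, so branch on A2, whose candidates are 3 or 5. If A2 = 5: then B2 would have to be in {7} for the 12 across but in {8,9} for the 19 down — contradiction. So A2 = 3.
B2 = 12 − 3 = 9 completes the 12 across.
A3 = 9 − 4 = 5 completes the 9 down.
B3 = 13 − 5 = 8 completes the 13 across.

5 8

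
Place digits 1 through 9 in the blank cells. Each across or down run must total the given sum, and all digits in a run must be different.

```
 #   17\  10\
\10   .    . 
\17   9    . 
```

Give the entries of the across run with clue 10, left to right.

17 in 2 cells must be {8,9}.
R1C1 = 17 − 9 = 8 completes the 17 down.
R1C2 = 10 − 8 = 2 completes the 10 across.
R2C2 = 17 − 9 = 8 completes the 17 across.

8 2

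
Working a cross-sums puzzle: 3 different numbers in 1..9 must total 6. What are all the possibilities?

{1,2,3}

3 distinct digits from 1–9 sum between 6 and 24.
Only one set works: {1,2,3}.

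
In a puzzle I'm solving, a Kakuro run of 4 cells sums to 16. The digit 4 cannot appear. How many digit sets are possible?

4

4 distinct digits from 1–9 sum between 10 and 30.
Dropping sets that contain 4.
Enumerating: {1,2,5,8}, {1,2,6,7}, {1,3,5,7}, {2,3,5,6}.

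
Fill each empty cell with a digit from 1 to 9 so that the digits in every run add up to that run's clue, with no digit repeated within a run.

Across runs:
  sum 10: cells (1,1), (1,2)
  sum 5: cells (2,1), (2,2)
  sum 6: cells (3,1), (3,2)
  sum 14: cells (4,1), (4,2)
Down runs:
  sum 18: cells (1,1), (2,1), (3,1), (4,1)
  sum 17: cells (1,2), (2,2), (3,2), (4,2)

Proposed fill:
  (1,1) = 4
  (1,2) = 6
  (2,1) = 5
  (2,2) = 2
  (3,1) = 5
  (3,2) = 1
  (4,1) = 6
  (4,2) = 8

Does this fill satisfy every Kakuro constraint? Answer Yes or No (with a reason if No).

No — the across run (2,1)–(2,2) sums to 7, not 5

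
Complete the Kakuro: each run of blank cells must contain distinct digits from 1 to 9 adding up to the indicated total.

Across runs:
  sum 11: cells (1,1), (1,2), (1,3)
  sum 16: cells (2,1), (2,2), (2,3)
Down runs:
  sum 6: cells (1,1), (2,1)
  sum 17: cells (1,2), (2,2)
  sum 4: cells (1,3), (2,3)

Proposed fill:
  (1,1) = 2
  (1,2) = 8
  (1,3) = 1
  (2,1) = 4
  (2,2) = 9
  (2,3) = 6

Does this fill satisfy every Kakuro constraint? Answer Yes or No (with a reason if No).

No — the down run (1,3)–(2,3) sums to 7, not 4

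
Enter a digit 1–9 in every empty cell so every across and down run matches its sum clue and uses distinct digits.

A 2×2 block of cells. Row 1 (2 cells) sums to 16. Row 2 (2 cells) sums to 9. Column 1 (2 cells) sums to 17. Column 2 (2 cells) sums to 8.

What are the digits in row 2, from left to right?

16 in 2 cells must be {7,9}; 17 in 2 cells must be {8,9}.
The 16 across and the 17 down share only 9, so (1,1) = 9.
(1,2) = 16 − 9 = 7 completes the 16 across.
(2,1) = 17 − 9 = 8 completes the 17 down.
(2,2) = 9 − 8 = 1 completes the 9 across.

8, 1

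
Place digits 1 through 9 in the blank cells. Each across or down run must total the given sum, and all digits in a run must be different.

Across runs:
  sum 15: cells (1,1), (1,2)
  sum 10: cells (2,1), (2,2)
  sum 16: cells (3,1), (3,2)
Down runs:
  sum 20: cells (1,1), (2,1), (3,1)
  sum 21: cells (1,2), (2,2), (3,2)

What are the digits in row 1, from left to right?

7 8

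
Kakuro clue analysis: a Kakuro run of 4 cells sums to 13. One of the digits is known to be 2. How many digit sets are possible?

4 distinct digits from 1–9 sum between 10 and 30.
Keeping only sets containing 2.
Enumerating: {1,2,3,7}, {1,2,4,6}.

2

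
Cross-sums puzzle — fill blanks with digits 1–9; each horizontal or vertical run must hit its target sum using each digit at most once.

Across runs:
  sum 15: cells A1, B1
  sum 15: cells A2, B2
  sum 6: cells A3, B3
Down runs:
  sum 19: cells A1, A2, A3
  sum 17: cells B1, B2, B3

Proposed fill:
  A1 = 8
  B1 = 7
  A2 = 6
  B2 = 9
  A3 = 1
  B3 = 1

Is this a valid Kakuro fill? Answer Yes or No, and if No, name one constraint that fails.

No — the down run A1–A3 sums to 15, not 19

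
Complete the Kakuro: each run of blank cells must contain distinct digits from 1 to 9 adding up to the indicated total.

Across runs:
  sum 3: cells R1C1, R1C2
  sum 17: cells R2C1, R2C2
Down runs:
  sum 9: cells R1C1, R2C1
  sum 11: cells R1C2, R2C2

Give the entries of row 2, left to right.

3 in 2 cells must be {1,2}; 17 in 2 cells must be {8,9}.
The 3 across and the 11 down share only 2, so R1C2 = 2.
The 17 across and the 9 down share only 8, so R2C1 = 8.
R2C2 = 17 − 8 = 9 completes the 17 across.
R1C1 = 3 − 2 = 1 completes the 3 across.

8 9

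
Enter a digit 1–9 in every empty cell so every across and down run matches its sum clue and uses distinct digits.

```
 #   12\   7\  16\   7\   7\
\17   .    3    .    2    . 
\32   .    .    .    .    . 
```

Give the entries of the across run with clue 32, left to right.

16 in 2 cells must be {7,9}.
R1C3 = 7: the only remaining digit allowed by both the 17 across and the 16 down.
R2C2 = 7 − 3 = 4 completes the 7 down.
R2C3 = 16 − 7 = 9 completes the 16 down.
R2C4 = 7 − 2 = 5 completes the 7 down.
Given what's placed, R2C5 must be 6 to fit the 32 across and 7 down.
Given what's placed, R1C1 must be 4 to fit the 17 across and 12 down.
R1C5 = 17 − 16 = 1 completes the 17 across.
R2C1 = 32 − 24 = 8 completes the 32 across.

8, 4, 9, 5, 6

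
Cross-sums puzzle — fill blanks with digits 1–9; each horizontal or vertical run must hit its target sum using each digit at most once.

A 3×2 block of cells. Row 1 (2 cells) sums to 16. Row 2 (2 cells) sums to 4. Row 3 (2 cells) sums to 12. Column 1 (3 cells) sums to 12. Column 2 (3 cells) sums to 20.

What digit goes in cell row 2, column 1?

16 in 2 cells must be {7,9}; 4 in 2 cells must be {1,3}.
The 4 across and the 20 down share only 3, so (2,2) = 3.
Given what's placed, (1,2) must be 9 to fit the 16 across and 20 down.
(2,1) = 4 − 3 = 1 completes the 4 across.
(3,2) = 20 − 12 = 8 completes the 20 down.
(1,1) = 16 − 9 = 7 completes the 16 across.
(3,1) = 12 − 8 = 4 completes the 12 across.

1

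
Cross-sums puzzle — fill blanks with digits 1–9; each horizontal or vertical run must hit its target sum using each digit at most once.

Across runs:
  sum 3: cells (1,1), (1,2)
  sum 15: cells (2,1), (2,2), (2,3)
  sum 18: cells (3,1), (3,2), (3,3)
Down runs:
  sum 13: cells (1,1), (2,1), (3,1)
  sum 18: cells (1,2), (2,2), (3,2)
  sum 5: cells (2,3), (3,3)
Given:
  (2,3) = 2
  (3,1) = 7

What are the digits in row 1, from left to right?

2, 1

3 in 2 cells must be {1,2}.
(3,3) = 5 − 2 = 3 completes the 5 down.
(3,2) = 18 − 10 = 8 completes the 18 across.
(1,2) = 1: the only remaining digit allowed by both the 3 across and the 18 down.
(2,2) = 18 − 9 = 9 completes the 18 down.
(1,1) = 3 − 1 = 2 completes the 3 across.
(2,1) = 15 − 11 = 4 completes the 15 across.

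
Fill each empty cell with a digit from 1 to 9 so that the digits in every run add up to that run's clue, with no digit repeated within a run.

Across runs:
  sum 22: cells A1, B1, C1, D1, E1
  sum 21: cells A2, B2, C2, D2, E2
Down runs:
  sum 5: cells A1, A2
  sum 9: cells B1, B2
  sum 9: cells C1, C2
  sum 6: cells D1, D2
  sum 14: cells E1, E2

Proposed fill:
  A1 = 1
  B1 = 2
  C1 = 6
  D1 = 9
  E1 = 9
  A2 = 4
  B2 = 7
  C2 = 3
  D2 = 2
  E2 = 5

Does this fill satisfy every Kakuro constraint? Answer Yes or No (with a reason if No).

No — the across run A1–E1 sums to 27, not 22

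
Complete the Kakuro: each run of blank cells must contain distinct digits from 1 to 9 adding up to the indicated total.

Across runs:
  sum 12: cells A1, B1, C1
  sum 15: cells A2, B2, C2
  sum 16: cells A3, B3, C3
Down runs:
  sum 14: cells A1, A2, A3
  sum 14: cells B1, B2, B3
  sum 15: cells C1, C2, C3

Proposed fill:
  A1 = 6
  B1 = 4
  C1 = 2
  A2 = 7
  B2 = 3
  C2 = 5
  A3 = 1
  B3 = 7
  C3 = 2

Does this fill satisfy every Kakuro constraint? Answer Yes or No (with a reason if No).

No — the down run C1–C3 sums to 9, not 15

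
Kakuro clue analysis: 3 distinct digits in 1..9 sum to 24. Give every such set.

{7,8,9}

3 distinct digits from 1–9 sum between 6 and 24.
Only one set works: {7,8,9}.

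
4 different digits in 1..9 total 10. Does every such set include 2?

Yes

The only way to make 10 from 4 distinct digits is {1,2,3,4}, which contains 2.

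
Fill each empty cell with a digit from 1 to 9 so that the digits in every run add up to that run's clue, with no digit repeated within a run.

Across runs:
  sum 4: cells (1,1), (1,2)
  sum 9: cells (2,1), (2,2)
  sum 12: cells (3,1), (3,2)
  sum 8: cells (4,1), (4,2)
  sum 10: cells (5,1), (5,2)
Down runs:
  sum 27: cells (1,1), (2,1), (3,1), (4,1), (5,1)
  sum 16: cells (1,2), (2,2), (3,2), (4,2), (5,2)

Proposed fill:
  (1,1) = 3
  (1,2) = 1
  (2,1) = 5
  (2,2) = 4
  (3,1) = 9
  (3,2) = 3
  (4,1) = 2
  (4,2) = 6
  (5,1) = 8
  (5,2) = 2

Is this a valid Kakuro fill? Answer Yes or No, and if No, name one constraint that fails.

Across: 3+1=4; 5+4=9; 9+3=12; 2+6=8; 8+2=10. Down: 3+5+9+2+8=27; 1+4+3+6+2=16. No digit repeats within any run.

Yes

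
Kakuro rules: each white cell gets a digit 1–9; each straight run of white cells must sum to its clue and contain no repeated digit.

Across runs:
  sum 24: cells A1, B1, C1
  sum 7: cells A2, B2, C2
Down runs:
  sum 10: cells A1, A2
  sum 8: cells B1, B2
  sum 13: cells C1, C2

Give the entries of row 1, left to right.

24 in 3 cells must be {7,8,9}; 7 in 3 cells must be {1,2,4}.
The 24 across and the 8 down share only 7, so B1 = 7.
B2 = 8 − 7 = 1 completes the 8 down.
Given what's placed, C2 must be 4 to fit the 7 across and 13 down.
C1 = 13 − 4 = 9 completes the 13 down.
A2 = 7 − 5 = 2 completes the 7 across.
A1 = 24 − 16 = 8 completes the 24 across.

8, 7, 9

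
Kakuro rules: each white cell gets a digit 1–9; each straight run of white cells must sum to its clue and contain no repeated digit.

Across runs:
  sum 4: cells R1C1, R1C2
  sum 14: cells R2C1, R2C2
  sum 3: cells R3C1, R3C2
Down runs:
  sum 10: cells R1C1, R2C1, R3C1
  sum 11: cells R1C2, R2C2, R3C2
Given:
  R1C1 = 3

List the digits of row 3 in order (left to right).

4 in 2 cells must be {1,3}; 3 in 2 cells must be {1,2}.
R1C2 = 4 − 3 = 1 completes the 4 across.
R3C2 = 2: the only remaining digit allowed by both the 3 across and the 11 down.
R2C2 = 11 − 3 = 8 completes the 11 down.
R3C1 = 3 − 2 = 1 completes the 3 across.
R2C1 = 14 − 8 = 6 completes the 14 across.

1, 2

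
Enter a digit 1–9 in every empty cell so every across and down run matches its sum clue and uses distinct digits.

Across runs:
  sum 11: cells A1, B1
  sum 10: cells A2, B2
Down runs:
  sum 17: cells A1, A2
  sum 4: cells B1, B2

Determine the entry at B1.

3

17 in 2 cells must be {8,9}; 4 in 2 cells must be {1,3}.
The 11 across and the 4 down share only 3, so B1 = 3.
B2 = 4 − 3 = 1 completes the 4 down.
A1 = 11 − 3 = 8 completes the 11 across.
A2 = 10 − 1 = 9 completes the 10 across.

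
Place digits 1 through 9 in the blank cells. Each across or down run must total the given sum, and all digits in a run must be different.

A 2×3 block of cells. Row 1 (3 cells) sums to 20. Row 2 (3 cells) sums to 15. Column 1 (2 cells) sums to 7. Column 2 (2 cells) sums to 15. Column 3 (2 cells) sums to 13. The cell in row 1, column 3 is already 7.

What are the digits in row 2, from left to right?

2 7 6

(2,3) = 13 − 7 = 6 completes the 13 down.
Nothing is forced directly, so branch on (2,2), whose candidates are 7 or 8. If (2,2) = 8: then (1,2) would have to be in {4,5,8,9} for the 20 across but in {7} for the 15 down — contradiction. So (2,2) = 7.
(1,2) = 15 − 7 = 8 completes the 15 down.
(2,1) = 15 − 13 = 2 completes the 15 across.
(1,1) = 20 − 15 = 5 completes the 20 across.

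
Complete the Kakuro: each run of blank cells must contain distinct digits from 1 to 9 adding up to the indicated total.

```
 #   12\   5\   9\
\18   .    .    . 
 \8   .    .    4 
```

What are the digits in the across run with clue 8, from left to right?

3 1 4

R1C3 = 9 − 4 = 5 completes the 9 down.
Given what's placed, R2C1 must be 3 to fit the 8 across and 12 down.
R2C2 = 8 − 7 = 1 completes the 8 across.
R1C1 = 12 − 3 = 9 completes the 12 down.
R1C2 = 18 − 14 = 4 completes the 18 across.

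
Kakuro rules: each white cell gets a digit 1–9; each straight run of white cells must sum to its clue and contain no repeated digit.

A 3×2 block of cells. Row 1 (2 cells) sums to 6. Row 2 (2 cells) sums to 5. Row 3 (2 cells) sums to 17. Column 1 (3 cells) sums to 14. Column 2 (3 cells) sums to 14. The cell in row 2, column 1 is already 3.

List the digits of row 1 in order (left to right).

2 4

17 in 2 cells must be {8,9}.
(2,2) = 5 − 3 = 2 completes the 5 across.
Given what's placed, (3,1) must be 9 to fit the 17 across and 14 down.
(3,2) = 17 − 9 = 8 completes the 17 across.
(1,1) = 14 − 12 = 2 completes the 14 down.
(1,2) = 6 − 2 = 4 completes the 6 across.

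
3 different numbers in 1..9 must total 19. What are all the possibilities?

{2,8,9}; {3,7,9}; {4,6,9}; {4,7,8}; {5,6,8}

3 distinct digits from 1–9 sum between 6 and 24.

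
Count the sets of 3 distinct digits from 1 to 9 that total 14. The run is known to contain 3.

3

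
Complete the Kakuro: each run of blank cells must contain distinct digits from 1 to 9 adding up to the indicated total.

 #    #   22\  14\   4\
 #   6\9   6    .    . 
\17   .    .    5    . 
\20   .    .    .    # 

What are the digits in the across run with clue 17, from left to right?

2, 7, 5, 3

4 in 2 cells must be {1,3}.
R1C4 = 1: the only remaining digit allowed by both the 9 across and the 4 down.
R2C4 = 4 − 1 = 3 completes the 4 down.
R1C3 = 9 − 7 = 2 completes the 9 across.
Given what's placed, R2C2 must be 7 to fit the 17 across and 22 down.
R3C2 = 22 − 13 = 9 completes the 22 down.
R3C3 = 14 − 7 = 7 completes the 14 down.
R2C1 = 17 − 15 = 2 completes the 17 across.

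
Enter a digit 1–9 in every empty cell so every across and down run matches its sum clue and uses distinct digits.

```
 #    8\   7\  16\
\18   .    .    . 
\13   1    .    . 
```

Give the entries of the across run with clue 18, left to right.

16 in 2 cells must be {7,9}.
R1C1 = 8 − 1 = 7 completes the 8 down.
R1C3 = 9: the only remaining digit allowed by both the 18 across and the 16 down.
R2C3 = 16 − 9 = 7 completes the 16 down.
R1C2 = 18 − 16 = 2 completes the 18 across.
R2C2 = 13 − 8 = 5 completes the 13 across.

7 2 9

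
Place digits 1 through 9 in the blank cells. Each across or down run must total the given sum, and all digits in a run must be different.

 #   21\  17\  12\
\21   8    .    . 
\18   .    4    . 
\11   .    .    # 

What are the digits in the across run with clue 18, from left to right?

9, 4, 5

No cell is forced outright now. R1C2 can only be 6 or 7 (the digits allowed by both its 21 across and its 17 down). If R1C2 = 7: then R1C3 would have to be in {6} for the 21 across but in {3,4,5,7,8,9} for the 12 down — contradiction. So R1C2 = 6.
R1C3 = 21 − 14 = 7 completes the 21 across.
R2C3 = 12 − 7 = 5 completes the 12 down.
R3C2 = 17 − 10 = 7 completes the 17 down.
R2C1 = 18 − 9 = 9 completes the 18 across.
R3C1 = 11 − 7 = 4 completes the 11 across.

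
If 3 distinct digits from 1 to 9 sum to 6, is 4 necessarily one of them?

No

The only way to make 6 from 3 distinct digits is {1,2,3}, which does not contain 4.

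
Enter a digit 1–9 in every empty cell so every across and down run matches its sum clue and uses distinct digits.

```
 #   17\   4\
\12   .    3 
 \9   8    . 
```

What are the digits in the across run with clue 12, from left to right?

9 3

17 in 2 cells must be {8,9}; 4 in 2 cells must be {1,3}.
R1C1 = 12 − 3 = 9 completes the 12 across.
R2C2 = 9 − 8 = 1 completes the 9 across.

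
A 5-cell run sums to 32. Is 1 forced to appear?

No

Counterexample: {2,6,7,8,9} sums to 32 without using 1.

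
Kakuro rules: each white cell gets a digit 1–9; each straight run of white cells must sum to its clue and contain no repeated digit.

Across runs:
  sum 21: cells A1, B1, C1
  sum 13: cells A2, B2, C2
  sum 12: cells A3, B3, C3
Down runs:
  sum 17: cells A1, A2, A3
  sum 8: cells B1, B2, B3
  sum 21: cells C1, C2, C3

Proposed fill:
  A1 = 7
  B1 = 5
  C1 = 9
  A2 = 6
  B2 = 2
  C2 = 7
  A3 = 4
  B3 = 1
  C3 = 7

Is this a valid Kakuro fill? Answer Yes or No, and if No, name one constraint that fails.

No — the across run A2–C2 sums to 15, not 13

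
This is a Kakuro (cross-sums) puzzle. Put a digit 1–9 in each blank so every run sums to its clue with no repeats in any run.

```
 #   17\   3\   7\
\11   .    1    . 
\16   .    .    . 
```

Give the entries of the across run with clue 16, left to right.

9, 2, 5

17 in 2 cells must be {8,9}; 3 in 2 cells must be {1,2}.
R1C1 = 8: the only remaining digit allowed by both the 11 across and the 17 down.
R1C3 = 11 − 9 = 2 completes the 11 across.
R2C1 = 17 − 8 = 9 completes the 17 down.
R2C2 = 3 − 1 = 2 completes the 3 down.
R2C3 = 16 − 11 = 5 completes the 16 across.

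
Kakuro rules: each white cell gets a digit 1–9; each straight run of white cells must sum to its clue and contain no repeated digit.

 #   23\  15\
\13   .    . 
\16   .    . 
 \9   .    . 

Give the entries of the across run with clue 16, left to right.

16 in 2 cells must be {7,9}; 23 in 3 cells must be {6,8,9}.
The 16 across and the 23 down share only 9, so R2C1 = 9.
R2C2 = 16 − 9 = 7 completes the 16 across.
Nothing is forced directly, so branch on R1C1, whose candidates are 6 or 8. If R1C1 = 6: then R1C2 would have to be in {7} for the 13 across but in {2,3,5,6} for the 15 down — contradiction. So R1C1 = 8.
R1C2 = 13 − 8 = 5 completes the 13 across.
R3C1 = 23 − 17 = 6 completes the 23 down.
R3C2 = 9 − 6 = 3 completes the 9 across.

9, 7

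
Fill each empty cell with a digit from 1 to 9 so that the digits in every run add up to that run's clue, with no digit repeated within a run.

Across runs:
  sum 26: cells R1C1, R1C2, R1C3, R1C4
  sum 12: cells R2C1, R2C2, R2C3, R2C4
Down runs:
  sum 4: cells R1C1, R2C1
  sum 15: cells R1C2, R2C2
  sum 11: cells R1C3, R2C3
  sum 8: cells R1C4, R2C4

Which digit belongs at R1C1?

4 in 2 cells must be {1,3}.
Only 3 fits R1C1 under both its across sum 26 and down sum 4.

3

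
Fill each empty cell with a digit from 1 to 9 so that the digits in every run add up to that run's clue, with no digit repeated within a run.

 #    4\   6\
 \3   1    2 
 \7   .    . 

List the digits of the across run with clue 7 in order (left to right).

3, 4

3 in 2 cells must be {1,2}; 4 in 2 cells must be {1,3}.
R2C1 = 4 − 1 = 3 completes the 4 down.
R2C2 = 7 − 3 = 4 completes the 7 across.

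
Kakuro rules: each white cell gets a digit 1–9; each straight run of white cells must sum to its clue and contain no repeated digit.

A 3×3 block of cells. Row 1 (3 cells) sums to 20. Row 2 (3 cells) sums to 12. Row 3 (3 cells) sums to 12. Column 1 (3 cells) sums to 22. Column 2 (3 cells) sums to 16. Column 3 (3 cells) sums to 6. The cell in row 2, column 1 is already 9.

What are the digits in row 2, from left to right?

6 in 3 cells must be {1,2,3}.
(1,3) = 3: only digit in both the 20-across and 6-down candidate sets.
Given what's placed, (1,1) must be 8 to fit the 20 across and 22 down.
(1,2) = 20 − 11 = 9 completes the 20 across.
(3,1) = 22 − 17 = 5 completes the 22 down.
(3,3) = 1: the only remaining digit allowed by both the 12 across and the 6 down.
(2,3) = 6 − 4 = 2 completes the 6 down.
(3,2) = 12 − 6 = 6 completes the 12 across.
(2,2) = 12 − 11 = 1 completes the 12 across.

9 1 2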